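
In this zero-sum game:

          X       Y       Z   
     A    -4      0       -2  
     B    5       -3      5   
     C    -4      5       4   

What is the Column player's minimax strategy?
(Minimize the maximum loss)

Column should play X or Y or Z (all achieve the minimum), value = 5

Work:
Column player minimizes Row's maximum payoff:
Column X: max payoff to Row = 5
Column Y: max payoff to Row = 5
Column Z: max payoff to Row = 5
Minimum is 5, achieved by columns X, Y, Z (tied).
Each of X or Y or Z is a minimax strategy.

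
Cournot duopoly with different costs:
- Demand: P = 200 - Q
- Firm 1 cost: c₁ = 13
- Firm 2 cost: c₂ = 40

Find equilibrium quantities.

q₁* = 71.33, q₂* = 44.33

Work:
Reaction: q₁ = (200 - 13 - q₂)/2
Reaction: q₂ = (200 - 40 - q₁)/2
Solve simultaneously:
q₁* = (200 - 2×13 + 40)/3 = 71.33
q₂* = (200 - 2×40 + 13)/3 = 44.33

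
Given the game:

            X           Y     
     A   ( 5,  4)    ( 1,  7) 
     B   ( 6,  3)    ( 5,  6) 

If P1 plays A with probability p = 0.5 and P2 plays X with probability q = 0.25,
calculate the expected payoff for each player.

E[P1] = 3.625, E[P2] = 5.75

Work:
E[P1] = p·q·π₁(A,X) + p·(1-q)·π₁(A,Y) + (1-p)·q·π₁(B,X) + (1-p)·(1-q)·π₁(B,Y)
= 0.5·0.25·5 + 0.5·0.75·1 + 0.5·0.25·6 + 0.5·0.75·5
= 3.625

E[P2] = 5.75 (similar calculation)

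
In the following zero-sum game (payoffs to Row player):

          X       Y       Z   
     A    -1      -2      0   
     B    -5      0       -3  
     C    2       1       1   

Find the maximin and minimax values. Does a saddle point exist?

Maximin = 1, Minimax = 1, Saddle: True

Work:
Row minimums: [-2, -5, 1] → maximin = 1
Column maximums: [2, 1, 1] → minimax = 1
Saddle point exists! Game value = 1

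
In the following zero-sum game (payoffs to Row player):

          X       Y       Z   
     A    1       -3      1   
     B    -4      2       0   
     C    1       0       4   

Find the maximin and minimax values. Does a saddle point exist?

Maximin = 0, Minimax = 1, Saddle: False

Work:
Row minimums: [-3, -4, 0] → maximin = 0
Column maximums: [1, 2, 4] → minimax = 1
No saddle point (maximin ≠ minimax). Mixed strategy needed.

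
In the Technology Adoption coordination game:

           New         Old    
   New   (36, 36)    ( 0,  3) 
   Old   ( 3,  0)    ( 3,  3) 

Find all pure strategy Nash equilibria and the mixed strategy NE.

Pure NE: (New, New) and (Old, Old); Mixed NE: p = 0.0833, q = 0.0833

Work:
Check pure NE:
(New, New): (36, 36) - no unilateral deviation beneficial
(Old, Old): (3, 3) - no unilateral deviation beneficial
Mixed NE: P1 plays New with p = 0.0833, P2 plays New with q = 0.0833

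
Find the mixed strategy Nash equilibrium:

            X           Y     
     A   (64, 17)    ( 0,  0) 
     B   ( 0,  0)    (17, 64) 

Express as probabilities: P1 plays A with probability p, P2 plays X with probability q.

p = 0.7901, q = 0.2099

Work:
Find probabilities that make opponent indifferent:
P2 chooses q to make P1 indifferent between A and B
P1 chooses p to make P2 indifferent between X and Y
Mixed NE: P1 plays (A: 0.7901, B: 0.2099), P2 plays (X: 0.2099, Y: 0.7901)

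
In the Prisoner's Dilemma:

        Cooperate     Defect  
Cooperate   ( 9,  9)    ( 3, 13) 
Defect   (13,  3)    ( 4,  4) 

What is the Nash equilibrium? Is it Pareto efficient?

(Defect, Defect) is NE; not Pareto efficient

Work:
Defect dominates Cooperate for both players:
If P2 cooperates: Defect (13) > Cooperate (9)
If P2 defects: Defect (4) > Cooperate (3)
NE: (Defect, Defect) with payoff (4, 4)
But (Cooperate, Cooperate) = (9, 9) Pareto dominates (4, 4)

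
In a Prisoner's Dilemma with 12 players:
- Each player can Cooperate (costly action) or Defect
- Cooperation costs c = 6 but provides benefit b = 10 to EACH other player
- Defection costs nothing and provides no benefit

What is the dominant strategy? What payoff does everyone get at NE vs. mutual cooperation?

Dominant: Defect; NE payoff = 0; Coop payoff = 104

Work:
Defect dominates (saves cost c = 6, benefit to others is external)
NE: All defect → everyone gets 0
If all cooperate: each receives (11)×10 - 6 = 104
Social dilemma: 104 > 0 but NE gives 0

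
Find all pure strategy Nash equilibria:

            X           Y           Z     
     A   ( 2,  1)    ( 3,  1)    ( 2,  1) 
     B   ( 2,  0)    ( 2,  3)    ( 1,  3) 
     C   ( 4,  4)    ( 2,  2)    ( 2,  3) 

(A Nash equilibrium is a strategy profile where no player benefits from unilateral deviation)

Nash equilibrium: (A, Y), (A, Z), (C, X)

Work:
Best responses:
  P1 vs X: payoffs [2, 2, 4] → best response C (payoff 4)
  P1 vs Y: payoffs [3, 2, 2] → best response A (payoff 3)
  P1 vs Z: payoffs [2, 1, 2] → best response A/C (payoff 2)
  P2 vs A: payoffs [1, 1, 1] → best response X/Y/Z (payoff 1)
  P2 vs B: payoffs [0, 3, 3] → best response Y/Z (payoff 3)
  P2 vs C: payoffs [4, 2, 3] → best response X (payoff 4)
Mutual best responses: (A,Y), (A,Z), (C,X) → Nash equilibria.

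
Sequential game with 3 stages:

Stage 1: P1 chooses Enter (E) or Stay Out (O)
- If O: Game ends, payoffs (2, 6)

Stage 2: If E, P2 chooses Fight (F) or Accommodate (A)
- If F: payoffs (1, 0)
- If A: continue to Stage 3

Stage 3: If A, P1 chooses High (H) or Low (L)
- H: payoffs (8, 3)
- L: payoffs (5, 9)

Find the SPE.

SPE: (E, A, H); Outcome (8, 3)

Work:
Stage 3: P1 chooses H (8 vs 5)
Stage 2: P2: F->0, A->3 (anticipating H). Choose A
Stage 1: P1: O->2, E->8 (anticipating A, H). Choose E
SPE path: E -> A -> H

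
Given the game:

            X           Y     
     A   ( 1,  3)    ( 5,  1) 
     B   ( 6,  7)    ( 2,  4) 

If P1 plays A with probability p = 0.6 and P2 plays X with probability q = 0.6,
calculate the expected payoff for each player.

E[P1] = 3.32, E[P2] = 3.64

Work:
E[P1] = p·q·π₁(A,X) + p·(1-q)·π₁(A,Y) + (1-p)·q·π₁(B,X) + (1-p)·(1-q)·π₁(B,Y)
= 0.6·0.6·1 + 0.6·0.4·5 + 0.4·0.6·6 + 0.4·0.4·2
= 3.32

E[P2] = 3.64 (similar calculation)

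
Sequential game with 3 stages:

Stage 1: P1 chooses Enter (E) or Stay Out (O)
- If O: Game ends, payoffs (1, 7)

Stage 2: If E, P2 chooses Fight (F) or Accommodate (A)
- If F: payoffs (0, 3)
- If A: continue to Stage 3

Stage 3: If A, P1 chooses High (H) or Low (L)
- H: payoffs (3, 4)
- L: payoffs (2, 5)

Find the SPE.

SPE: (E, A, H); Outcome (3, 4)

Work:
Stage 3: P1 chooses H (3 vs 2)
Stage 2: P2: F->3, A->4 (anticipating H). Choose A
Stage 1: P1: O->1, E->3 (anticipating A, H). Choose E
SPE path: E -> A -> H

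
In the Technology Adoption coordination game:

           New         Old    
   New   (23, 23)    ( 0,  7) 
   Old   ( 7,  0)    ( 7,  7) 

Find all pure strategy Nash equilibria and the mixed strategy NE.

Pure NE: (New, New) and (Old, Old); Mixed NE: p = 0.3043, q = 0.3043

Work:
Check pure NE:
(New, New): (23, 23) - no unilateral deviation beneficial
(Old, Old): (7, 7) - no unilateral deviation beneficial
Mixed NE: P1 plays New with p = 0.3043, P2 plays New with q = 0.3043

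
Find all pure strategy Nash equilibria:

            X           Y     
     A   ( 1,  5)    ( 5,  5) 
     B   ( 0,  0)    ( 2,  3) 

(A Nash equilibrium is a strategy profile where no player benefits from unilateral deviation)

Nash equilibrium: (A, X), (A, Y)

Work:
Best responses:
  P1 vs X: payoffs [1, 0] → best response A (payoff 1)
  P1 vs Y: payoffs [5, 2] → best response A (payoff 5)
  P2 vs A: payoffs [5, 5] → best response X/Y (payoff 5)
  P2 vs B: payoffs [0, 3] → best response Y (payoff 3)
Mutual best responses: (A,X), (A,Y) → Nash equilibria.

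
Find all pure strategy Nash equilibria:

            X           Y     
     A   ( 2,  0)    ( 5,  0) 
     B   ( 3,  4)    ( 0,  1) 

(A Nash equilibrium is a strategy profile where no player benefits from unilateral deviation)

Nash equilibrium: (A, Y), (B, X)

Work:
Best responses:
  P1 vs X: payoffs [2, 3] → best response B (payoff 3)
  P1 vs Y: payoffs [5, 0] → best response A (payoff 5)
  P2 vs A: payoffs [0, 0] → best response X/Y (payoff 0)
  P2 vs B: payoffs [4, 1] → best response X (payoff 4)
Mutual best responses: (A,Y), (B,X) → Nash equilibria.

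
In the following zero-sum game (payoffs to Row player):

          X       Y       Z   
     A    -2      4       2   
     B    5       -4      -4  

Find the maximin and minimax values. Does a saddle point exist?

Maximin = -2, Minimax = 2, Saddle: False

Work:
Row minimums: [-2, -4] → maximin = -2
Column maximums: [5, 4, 2] → minimax = 2
No saddle point (maximin ≠ minimax). Mixed strategy needed.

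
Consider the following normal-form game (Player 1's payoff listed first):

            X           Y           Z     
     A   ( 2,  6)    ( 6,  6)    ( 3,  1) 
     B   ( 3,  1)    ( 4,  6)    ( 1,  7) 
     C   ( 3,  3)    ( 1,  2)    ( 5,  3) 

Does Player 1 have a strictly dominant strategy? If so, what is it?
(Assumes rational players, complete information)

No strictly dominant strategy exists for Player 1

Work:
A strategy strictly dominates another if it gives a strictly higher payoff against every opponent action. Compare each pair of P1's strategies column-by-column:
  A vs B: [2 vs 3, 6 vs 4, 3 vs 1] → A does not strictly dominate B (column X: 2 ≤ 3)
  A vs C: [2 vs 3, 6 vs 1, 3 vs 5] → A does not strictly dominate C (column X: 2 ≤ 3)
  B vs A: [3 vs 2, 4 vs 6, 1 vs 3] → B does not strictly dominate A (column Y: 4 ≤ 6)
  B vs C: [3 vs 3, 4 vs 1, 1 vs 5] → B does not strictly dominate C (column X: 3 ≤ 3)
  C vs A: [3 vs 2, 1 vs 6, 5 vs 3] → C does not strictly dominate A (column Y: 1 ≤ 6)
  C vs B: [3 vs 3, 1 vs 4, 5 vs 1] → C does not strictly dominate B (column X: 3 ≤ 3)
No single strategy strictly dominates all others → no strictly dominant strategy.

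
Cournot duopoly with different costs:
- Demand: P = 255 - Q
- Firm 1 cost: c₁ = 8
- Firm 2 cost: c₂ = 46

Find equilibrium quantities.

q₁* = 95.0, q₂* = 57.0

Work:
Reaction: q₁ = (255 - 8 - q₂)/2
Reaction: q₂ = (255 - 46 - q₁)/2
Solve simultaneously:
q₁* = (255 - 2×8 + 46)/3 = 95.0
q₂* = (255 - 2×46 + 8)/3 = 57.0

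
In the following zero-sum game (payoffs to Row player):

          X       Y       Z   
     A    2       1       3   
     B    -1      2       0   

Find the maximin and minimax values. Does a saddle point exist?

Maximin = 1, Minimax = 2, Saddle: False

Work:
Row minimums: [1, -1] → maximin = 1
Column maximums: [2, 2, 3] → minimax = 2
No saddle point (maximin ≠ minimax). Mixed strategy needed.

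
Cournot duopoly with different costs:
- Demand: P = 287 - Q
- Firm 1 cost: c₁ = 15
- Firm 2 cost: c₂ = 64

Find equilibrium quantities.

q₁* = 107.0, q₂* = 58.0

Work:
Reaction: q₁ = (287 - 15 - q₂)/2
Reaction: q₂ = (287 - 64 - q₁)/2
Solve simultaneously:
q₁* = (287 - 2×15 + 64)/3 = 107.0
q₂* = (287 - 2×64 + 15)/3 = 58.0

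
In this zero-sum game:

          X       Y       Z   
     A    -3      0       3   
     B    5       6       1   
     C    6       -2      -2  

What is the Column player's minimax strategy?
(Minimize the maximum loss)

Column should play Z, value = 3

Work:
Column player minimizes Row's maximum payoff:
Column X: max payoff to Row = 6
Column Y: max payoff to Row = 6
Column Z: max payoff to Row = 3
Minimum is 3, achieved by column Z.
Minimax strategy: Z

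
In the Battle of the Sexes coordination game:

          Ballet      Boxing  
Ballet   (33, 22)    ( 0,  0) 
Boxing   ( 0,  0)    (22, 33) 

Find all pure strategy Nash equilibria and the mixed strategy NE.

Pure NE: (Ballet, Ballet) and (Boxing, Boxing); Mixed NE: p = 0.6, q = 0.4

Work:
Check pure NE:
(Ballet, Ballet): (33, 22) - no unilateral deviation beneficial
(Boxing, Boxing): (22, 33) - no unilateral deviation beneficial
Mixed NE: P1 plays Ballet with p = 0.6, P2 plays Ballet with q = 0.4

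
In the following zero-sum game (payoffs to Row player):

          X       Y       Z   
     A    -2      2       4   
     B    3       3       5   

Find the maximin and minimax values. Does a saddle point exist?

Maximin = 3, Minimax = 3, Saddle: True

Work:
Row minimums: [-2, 3] → maximin = 3
Column maximums: [3, 3, 5] → minimax = 3
Saddle point exists! Game value = 3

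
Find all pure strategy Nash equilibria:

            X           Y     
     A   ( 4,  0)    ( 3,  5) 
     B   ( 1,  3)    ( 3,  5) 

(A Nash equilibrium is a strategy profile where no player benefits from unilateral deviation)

Nash equilibrium: (A, Y), (B, Y)

Work:
Best responses:
  P1 vs X: payoffs [4, 1] → best response A (payoff 4)
  P1 vs Y: payoffs [3, 3] → best response A/B (payoff 3)
  P2 vs A: payoffs [0, 5] → best response Y (payoff 5)
  P2 vs B: payoffs [3, 5] → best response Y (payoff 5)
Mutual best responses: (A,Y), (B,Y) → Nash equilibria.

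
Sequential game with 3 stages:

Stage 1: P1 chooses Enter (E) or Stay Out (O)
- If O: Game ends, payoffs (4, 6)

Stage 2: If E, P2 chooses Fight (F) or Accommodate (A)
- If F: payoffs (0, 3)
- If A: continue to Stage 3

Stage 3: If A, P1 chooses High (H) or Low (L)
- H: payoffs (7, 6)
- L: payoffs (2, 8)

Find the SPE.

SPE: (E, A, H); Outcome (7, 6)

Work:
Stage 3: P1 chooses H (7 vs 2)
Stage 2: P2: F->3, A->6 (anticipating H). Choose A
Stage 1: P1: O->4, E->7 (anticipating A, H). Choose E
SPE path: E -> A -> H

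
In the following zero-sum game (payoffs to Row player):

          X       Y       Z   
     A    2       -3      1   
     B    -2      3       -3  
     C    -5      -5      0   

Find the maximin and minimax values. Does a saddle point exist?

Maximin = -3, Minimax = 1, Saddle: False

Work:
Row minimums: [-3, -3, -5] → maximin = -3
Column maximums: [2, 3, 1] → minimax = 1
No saddle point (maximin ≠ minimax). Mixed strategy needed.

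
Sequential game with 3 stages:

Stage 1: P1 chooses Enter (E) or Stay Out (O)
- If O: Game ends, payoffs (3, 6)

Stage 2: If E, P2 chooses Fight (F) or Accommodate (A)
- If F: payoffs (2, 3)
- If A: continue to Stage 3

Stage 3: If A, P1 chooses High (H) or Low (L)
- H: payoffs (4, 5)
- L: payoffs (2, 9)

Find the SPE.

SPE: (E, A, H); Outcome (4, 5)

Work:
Stage 3: P1 chooses H (4 vs 2)
Stage 2: P2: F->3, A->5 (anticipating H). Choose A
Stage 1: P1: O->3, E->4 (anticipating A, H). Choose E
SPE path: E -> A -> H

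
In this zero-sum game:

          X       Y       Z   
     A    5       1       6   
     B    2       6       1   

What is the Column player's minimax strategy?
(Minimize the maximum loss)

Column should play X, value = 5

Work:
Column player minimizes Row's maximum payoff:
Column X: max payoff to Row = 5
Column Y: max payoff to Row = 6
Column Z: max payoff to Row = 6
Minimum is 5, achieved by column X.
Minimax strategy: X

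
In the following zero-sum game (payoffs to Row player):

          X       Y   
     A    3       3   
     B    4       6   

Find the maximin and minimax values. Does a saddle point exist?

Maximin = 4, Minimax = 4, Saddle: True

Work:
Row minimums: [3, 4] → maximin = 4
Column maximums: [4, 6] → minimax = 4
Saddle point exists! Game value = 4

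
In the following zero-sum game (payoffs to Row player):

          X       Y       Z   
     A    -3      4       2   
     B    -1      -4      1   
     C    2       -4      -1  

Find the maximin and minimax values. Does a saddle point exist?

Maximin = -3, Minimax = 2, Saddle: False

Work:
Row minimums: [-3, -4, -4] → maximin = -3
Column maximums: [2, 4, 2] → minimax = 2
No saddle point (maximin ≠ minimax). Mixed strategy needed.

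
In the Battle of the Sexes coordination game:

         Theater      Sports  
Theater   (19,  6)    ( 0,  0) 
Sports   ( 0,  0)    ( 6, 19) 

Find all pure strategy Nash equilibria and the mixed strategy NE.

Pure NE: (Theater, Theater) and (Sports, Sports); Mixed NE: p = 0.76, q = 0.24

Work:
Check pure NE:
(Theater, Theater): (19, 6) - no unilateral deviation beneficial
(Sports, Sports): (6, 19) - no unilateral deviation beneficial
Mixed NE: P1 plays Theater with p = 0.76, P2 plays Theater with q = 0.24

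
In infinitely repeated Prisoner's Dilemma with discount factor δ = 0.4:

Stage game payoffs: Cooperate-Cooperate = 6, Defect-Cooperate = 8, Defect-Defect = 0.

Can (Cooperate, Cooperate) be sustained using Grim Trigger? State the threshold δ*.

δ* = 0.25; since δ = 0.4 ≥ 0.25, cooperation can be sustained

Work:
For Grim Trigger:
Cooperate forever: 6/(1-δ)
Defect then punished: 8 + 0·δ/(1-δ)
Need: 6/(1-δ) ≥ 8 + 0·δ/(1-δ)
Solving: δ ≥ (T-R)/(T-P) = (8-6)/(8-0) = 0.25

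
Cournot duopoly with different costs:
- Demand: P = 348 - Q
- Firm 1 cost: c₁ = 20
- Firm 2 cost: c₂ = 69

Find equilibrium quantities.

q₁* = 125.67, q₂* = 76.67

Work:
Reaction: q₁ = (348 - 20 - q₂)/2
Reaction: q₂ = (348 - 69 - q₁)/2
Solve simultaneously:
q₁* = (348 - 2×20 + 69)/3 = 125.67
q₂* = (348 - 2×69 + 20)/3 = 76.67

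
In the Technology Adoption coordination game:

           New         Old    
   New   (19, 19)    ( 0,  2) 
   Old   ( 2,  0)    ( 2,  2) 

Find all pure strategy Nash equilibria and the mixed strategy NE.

Pure NE: (New, New) and (Old, Old); Mixed NE: p = 0.1053, q = 0.1053

Work:
Check pure NE:
(New, New): (19, 19) - no unilateral deviation beneficial
(Old, Old): (2, 2) - no unilateral deviation beneficial
Mixed NE: P1 plays New with p = 0.1053, P2 plays New with q = 0.1053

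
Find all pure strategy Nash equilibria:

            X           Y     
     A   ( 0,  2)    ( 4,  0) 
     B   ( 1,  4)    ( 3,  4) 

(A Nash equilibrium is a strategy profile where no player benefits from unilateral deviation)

Nash equilibrium: (B, X)

Work:
Best responses:
  P1 vs X: payoffs [0, 1] → best response B (payoff 1)
  P1 vs Y: payoffs [4, 3] → best response A (payoff 4)
  P2 vs A: payoffs [2, 0] → best response X (payoff 2)
  P2 vs B: payoffs [4, 4] → best response X/Y (payoff 4)
Mutual best responses: (B,X) → Nash equilibria.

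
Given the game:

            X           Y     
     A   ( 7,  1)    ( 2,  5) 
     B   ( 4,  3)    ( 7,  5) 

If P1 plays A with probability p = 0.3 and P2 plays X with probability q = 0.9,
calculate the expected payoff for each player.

E[P1] = 4.96, E[P2] = 2.66

Work:
E[P1] = p·q·π₁(A,X) + p·(1-q)·π₁(A,Y) + (1-p)·q·π₁(B,X) + (1-p)·(1-q)·π₁(B,Y)
= 0.3·0.9·7 + 0.3·0.1·2 + 0.7·0.9·4 + 0.7·0.1·7
= 4.96

E[P2] = 2.66 (similar calculation)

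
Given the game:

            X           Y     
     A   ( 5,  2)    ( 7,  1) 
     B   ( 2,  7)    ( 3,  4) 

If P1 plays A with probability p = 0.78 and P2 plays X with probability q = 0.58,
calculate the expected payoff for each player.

E[P1] = 5.0876, E[P2] = 2.4952

Work:
E[P1] = p·q·π₁(A,X) + p·(1-q)·π₁(A,Y) + (1-p)·q·π₁(B,X) + (1-p)·(1-q)·π₁(B,Y)
= 0.78·0.58·5 + 0.78·0.42·7 + 0.22·0.58·2 + 0.22·0.42·3
= 5.0876

E[P2] = 2.4952 (similar calculation)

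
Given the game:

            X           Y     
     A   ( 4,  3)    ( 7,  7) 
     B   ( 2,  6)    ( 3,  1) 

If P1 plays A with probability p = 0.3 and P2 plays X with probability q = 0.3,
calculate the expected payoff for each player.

E[P1] = 3.72, E[P2] = 3.49

Work:
E[P1] = p·q·π₁(A,X) + p·(1-q)·π₁(A,Y) + (1-p)·q·π₁(B,X) + (1-p)·(1-q)·π₁(B,Y)
= 0.3·0.3·4 + 0.3·0.7·7 + 0.7·0.3·2 + 0.7·0.7·3
= 3.72

E[P2] = 3.49 (similar calculation)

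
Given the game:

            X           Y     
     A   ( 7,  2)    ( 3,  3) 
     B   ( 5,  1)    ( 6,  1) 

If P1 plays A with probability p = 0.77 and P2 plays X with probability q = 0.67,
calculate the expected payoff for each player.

E[P1] = 5.5995, E[P2] = 2.0241

Work:
E[P1] = p·q·π₁(A,X) + p·(1-q)·π₁(A,Y) + (1-p)·q·π₁(B,X) + (1-p)·(1-q)·π₁(B,Y)
= 0.77·0.67·7 + 0.77·0.33·3 + 0.23·0.67·5 + 0.23·0.33·6
= 5.5995

E[P2] = 2.0241 (similar calculation)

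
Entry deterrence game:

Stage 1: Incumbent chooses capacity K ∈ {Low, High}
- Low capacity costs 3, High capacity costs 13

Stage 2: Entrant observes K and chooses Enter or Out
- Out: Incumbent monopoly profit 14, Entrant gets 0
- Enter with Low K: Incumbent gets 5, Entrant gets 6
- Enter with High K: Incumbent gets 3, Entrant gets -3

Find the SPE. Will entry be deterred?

SPE: (Low, Enter|Low, Out|High); Entry not deterred. Incumbent net profit = 2, Entrant gets 6

Work:
After Low K: Entrant enters (6 > 0)
After High K: Entrant stays out (-3 < 0)
Incumbent: Low → 5−3=2, High → 14−13=1
Incumbent chooses Low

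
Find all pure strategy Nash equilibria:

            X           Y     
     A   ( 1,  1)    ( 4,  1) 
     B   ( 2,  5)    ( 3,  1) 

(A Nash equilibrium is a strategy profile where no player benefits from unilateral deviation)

Nash equilibrium: (A, Y), (B, X)

Work:
Best responses:
  P1 vs X: payoffs [1, 2] → best response B (payoff 2)
  P1 vs Y: payoffs [4, 3] → best response A (payoff 4)
  P2 vs A: payoffs [1, 1] → best response X/Y (payoff 1)
  P2 vs B: payoffs [5, 1] → best response X (payoff 5)
Mutual best responses: (A,Y), (B,X) → Nash equilibria.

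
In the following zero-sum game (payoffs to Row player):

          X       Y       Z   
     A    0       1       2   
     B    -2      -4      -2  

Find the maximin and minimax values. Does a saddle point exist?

Maximin = 0, Minimax = 0, Saddle: True

Work:
Row minimums: [0, -4] → maximin = 0
Column maximums: [0, 1, 2] → minimax = 0
Saddle point exists! Game value = 0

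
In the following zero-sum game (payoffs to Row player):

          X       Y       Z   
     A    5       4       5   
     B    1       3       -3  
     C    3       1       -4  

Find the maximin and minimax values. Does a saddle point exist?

Maximin = 4, Minimax = 4, Saddle: True

Work:
Row minimums: [4, -3, -4] → maximin = 4
Column maximums: [5, 4, 5] → minimax = 4
Saddle point exists! Game value = 4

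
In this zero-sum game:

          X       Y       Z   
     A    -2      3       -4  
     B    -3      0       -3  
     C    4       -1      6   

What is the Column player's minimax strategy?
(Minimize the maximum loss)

Column should play Y, value = 3

Work:
Column player minimizes Row's maximum payoff:
Column X: max payoff to Row = 4
Column Y: max payoff to Row = 3
Column Z: max payoff to Row = 6
Minimum is 3, achieved by column Y.
Minimax strategy: Y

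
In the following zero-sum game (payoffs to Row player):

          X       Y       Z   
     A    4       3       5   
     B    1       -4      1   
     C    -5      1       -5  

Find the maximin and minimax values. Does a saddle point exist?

Maximin = 3, Minimax = 3, Saddle: True

Work:
Row minimums: [3, -4, -5] → maximin = 3
Column maximums: [4, 3, 5] → minimax = 3
Saddle point exists! Game value = 3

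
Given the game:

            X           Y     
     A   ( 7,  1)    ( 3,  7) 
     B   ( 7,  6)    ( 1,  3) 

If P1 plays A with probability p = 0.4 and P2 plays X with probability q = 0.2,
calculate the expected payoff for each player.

E[P1] = 2.84, E[P2] = 4.48

Work:
E[P1] = p·q·π₁(A,X) + p·(1-q)·π₁(A,Y) + (1-p)·q·π₁(B,X) + (1-p)·(1-q)·π₁(B,Y)
= 0.4·0.2·7 + 0.4·0.8·3 + 0.6·0.2·7 + 0.6·0.8·1
= 2.84

E[P2] = 4.48 (similar calculation)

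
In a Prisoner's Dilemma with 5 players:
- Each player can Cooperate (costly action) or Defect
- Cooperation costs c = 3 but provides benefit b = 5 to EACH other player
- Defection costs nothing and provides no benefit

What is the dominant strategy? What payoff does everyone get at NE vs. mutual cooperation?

Dominant: Defect; NE payoff = 0; Coop payoff = 17

Work:
Defect dominates (saves cost c = 3, benefit to others is external)
NE: All defect → everyone gets 0
If all cooperate: each receives (4)×5 - 3 = 17
Social dilemma: 17 > 0 but NE gives 0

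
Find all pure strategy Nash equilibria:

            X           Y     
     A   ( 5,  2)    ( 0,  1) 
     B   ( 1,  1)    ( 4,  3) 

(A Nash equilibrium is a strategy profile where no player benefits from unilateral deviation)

Nash equilibrium: (A, X), (B, Y)

Work:
Best responses:
  P1 vs X: payoffs [5, 1] → best response A (payoff 5)
  P1 vs Y: payoffs [0, 4] → best response B (payoff 4)
  P2 vs A: payoffs [2, 1] → best response X (payoff 2)
  P2 vs B: payoffs [1, 3] → best response Y (payoff 3)
Mutual best responses: (A,X), (B,Y) → Nash equilibria.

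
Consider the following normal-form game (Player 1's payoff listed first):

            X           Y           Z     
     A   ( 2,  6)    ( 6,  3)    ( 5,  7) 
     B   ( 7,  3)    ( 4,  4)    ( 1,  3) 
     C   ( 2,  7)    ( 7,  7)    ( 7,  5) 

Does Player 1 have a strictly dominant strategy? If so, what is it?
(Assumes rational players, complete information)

No strictly dominant strategy exists for Player 1

Work:
A strategy strictly dominates another if it gives a strictly higher payoff against every opponent action. Compare each pair of P1's strategies column-by-column:
  A vs B: [2 vs 7, 6 vs 4, 5 vs 1] → A does not strictly dominate B (column X: 2 ≤ 7)
  A vs C: [2 vs 2, 6 vs 7, 5 vs 7] → A does not strictly dominate C (column X: 2 ≤ 2)
  B vs A: [7 vs 2, 4 vs 6, 1 vs 5] → B does not strictly dominate A (column Y: 4 ≤ 6)
  B vs C: [7 vs 2, 4 vs 7, 1 vs 7] → B does not strictly dominate C (column Y: 4 ≤ 7)
  C vs A: [2 vs 2, 7 vs 6, 7 vs 5] → C does not strictly dominate A (column X: 2 ≤ 2)
  C vs B: [2 vs 7, 7 vs 4, 7 vs 1] → C does not strictly dominate B (column X: 2 ≤ 7)
No single strategy strictly dominates all others → no strictly dominant strategy.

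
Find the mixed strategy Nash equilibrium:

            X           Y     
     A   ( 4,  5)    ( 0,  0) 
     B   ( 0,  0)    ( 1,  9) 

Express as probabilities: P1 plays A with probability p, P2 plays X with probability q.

p = 0.6429, q = 0.2

Work:
Find probabilities that make opponent indifferent:
P2 chooses q to make P1 indifferent between A and B
P1 chooses p to make P2 indifferent between X and Y
Mixed NE: P1 plays (A: 0.6429, B: 0.3571), P2 plays (X: 0.2, Y: 0.8)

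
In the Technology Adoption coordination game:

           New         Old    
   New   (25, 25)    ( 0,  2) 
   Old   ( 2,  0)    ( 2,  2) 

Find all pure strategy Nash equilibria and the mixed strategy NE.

Pure NE: (New, New) and (Old, Old); Mixed NE: p = 0.08, q = 0.08

Work:
Check pure NE:
(New, New): (25, 25) - no unilateral deviation beneficial
(Old, Old): (2, 2) - no unilateral deviation beneficial
Mixed NE: P1 plays New with p = 0.08, P2 plays New with q = 0.08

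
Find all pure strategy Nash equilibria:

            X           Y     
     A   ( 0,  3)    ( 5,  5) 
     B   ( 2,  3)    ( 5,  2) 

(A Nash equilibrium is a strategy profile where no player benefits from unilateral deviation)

Nash equilibrium: (A, Y), (B, X)

Work:
Best responses:
  P1 vs X: payoffs [0, 2] → best response B (payoff 2)
  P1 vs Y: payoffs [5, 5] → best response A/B (payoff 5)
  P2 vs A: payoffs [3, 5] → best response Y (payoff 5)
  P2 vs B: payoffs [3, 2] → best response X (payoff 3)
Mutual best responses: (A,Y), (B,X) → Nash equilibria.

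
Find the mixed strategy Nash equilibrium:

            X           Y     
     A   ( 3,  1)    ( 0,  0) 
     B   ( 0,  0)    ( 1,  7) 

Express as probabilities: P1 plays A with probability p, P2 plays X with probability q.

p = 0.875, q = 0.25

Work:
Find probabilities that make opponent indifferent:
P2 chooses q to make P1 indifferent between A and B
P1 chooses p to make P2 indifferent between X and Y
Mixed NE: P1 plays (A: 0.875, B: 0.125), P2 plays (X: 0.25, Y: 0.75)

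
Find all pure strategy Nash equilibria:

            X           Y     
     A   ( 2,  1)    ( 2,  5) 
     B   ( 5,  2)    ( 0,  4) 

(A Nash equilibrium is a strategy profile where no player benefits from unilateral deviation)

Nash equilibrium: (A, Y)

Work:
Best responses:
  P1 vs X: payoffs [2, 5] → best response B (payoff 5)
  P1 vs Y: payoffs [2, 0] → best response A (payoff 2)
  P2 vs A: payoffs [1, 5] → best response Y (payoff 5)
  P2 vs B: payoffs [2, 4] → best response Y (payoff 4)
Mutual best responses: (A,Y) → Nash equilibria.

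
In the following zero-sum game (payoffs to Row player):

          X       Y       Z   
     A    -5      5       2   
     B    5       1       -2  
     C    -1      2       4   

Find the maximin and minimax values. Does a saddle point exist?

Maximin = -1, Minimax = 4, Saddle: False

Work:
Row minimums: [-5, -2, -1] → maximin = -1
Column maximums: [5, 5, 4] → minimax = 4
No saddle point (maximin ≠ minimax). Mixed strategy needed.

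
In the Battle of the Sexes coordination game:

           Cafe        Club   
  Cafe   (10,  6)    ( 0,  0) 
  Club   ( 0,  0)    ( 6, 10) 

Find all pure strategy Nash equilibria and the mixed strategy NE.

Pure NE: (Cafe, Cafe) and (Club, Club); Mixed NE: p = 0.625, q = 0.375

Work:
Check pure NE:
(Cafe, Cafe): (10, 6) - no unilateral deviation beneficial
(Club, Club): (6, 10) - no unilateral deviation beneficial
Mixed NE: P1 plays Cafe with p = 0.625, P2 plays Cafe with q = 0.375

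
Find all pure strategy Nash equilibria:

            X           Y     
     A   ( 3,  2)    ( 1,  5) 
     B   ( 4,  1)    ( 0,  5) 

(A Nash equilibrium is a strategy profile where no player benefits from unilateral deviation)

Nash equilibrium: (A, Y)

Work:
Best responses:
  P1 vs X: payoffs [3, 4] → best response B (payoff 4)
  P1 vs Y: payoffs [1, 0] → best response A (payoff 1)
  P2 vs A: payoffs [2, 5] → best response Y (payoff 5)
  P2 vs B: payoffs [1, 5] → best response Y (payoff 5)
Mutual best responses: (A,Y) → Nash equilibria.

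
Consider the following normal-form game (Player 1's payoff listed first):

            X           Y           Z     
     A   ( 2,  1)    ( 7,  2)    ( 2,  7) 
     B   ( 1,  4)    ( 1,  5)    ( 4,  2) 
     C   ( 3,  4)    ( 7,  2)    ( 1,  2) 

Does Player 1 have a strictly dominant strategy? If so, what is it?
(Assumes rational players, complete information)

No strictly dominant strategy exists for Player 1

Work:
A strategy strictly dominates another if it gives a strictly higher payoff against every opponent action. Compare each pair of P1's strategies column-by-column:
  A vs B: [2 vs 1, 7 vs 1, 2 vs 4] → A does not strictly dominate B (column Z: 2 ≤ 4)
  A vs C: [2 vs 3, 7 vs 7, 2 vs 1] → A does not strictly dominate C (column X: 2 ≤ 3)
  B vs A: [1 vs 2, 1 vs 7, 4 vs 2] → B does not strictly dominate A (column X: 1 ≤ 2)
  B vs C: [1 vs 3, 1 vs 7, 4 vs 1] → B does not strictly dominate C (column X: 1 ≤ 3)
  C vs A: [3 vs 2, 7 vs 7, 1 vs 2] → C does not strictly dominate A (column Y: 7 ≤ 7)
  C vs B: [3 vs 1, 7 vs 1, 1 vs 4] → C does not strictly dominate B (column Z: 1 ≤ 4)
No single strategy strictly dominates all others → no strictly dominant strategy.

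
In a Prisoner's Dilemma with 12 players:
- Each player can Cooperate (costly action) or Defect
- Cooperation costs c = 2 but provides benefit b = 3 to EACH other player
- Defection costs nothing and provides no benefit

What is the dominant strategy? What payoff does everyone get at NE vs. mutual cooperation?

Dominant: Defect; NE payoff = 0; Coop payoff = 31

Work:
Defect dominates (saves cost c = 2, benefit to others is external)
NE: All defect → everyone gets 0
If all cooperate: each receives (11)×3 - 2 = 31
Social dilemma: 31 > 0 but NE gives 0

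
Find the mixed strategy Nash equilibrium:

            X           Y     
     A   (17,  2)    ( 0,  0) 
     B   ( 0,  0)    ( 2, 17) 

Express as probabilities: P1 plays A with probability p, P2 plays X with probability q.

p = 0.8947, q = 0.1053

Work:
Find probabilities that make opponent indifferent:
P2 chooses q to make P1 indifferent between A and B
P1 chooses p to make P2 indifferent between X and Y
Mixed NE: P1 plays (A: 0.8947, B: 0.1053), P2 plays (X: 0.1053, Y: 0.8947)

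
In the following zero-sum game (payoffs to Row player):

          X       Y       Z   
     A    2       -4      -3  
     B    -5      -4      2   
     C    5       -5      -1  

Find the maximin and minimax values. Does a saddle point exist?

Maximin = -4, Minimax = -4, Saddle: True

Work:
Row minimums: [-4, -5, -5] → maximin = -4
Column maximums: [5, -4, 2] → minimax = -4
Saddle point exists! Game value = -4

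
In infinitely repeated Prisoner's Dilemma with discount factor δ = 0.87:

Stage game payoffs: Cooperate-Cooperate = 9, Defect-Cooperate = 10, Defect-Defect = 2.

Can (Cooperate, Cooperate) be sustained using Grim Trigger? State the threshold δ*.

δ* = 0.125; since δ = 0.87 ≥ 0.125, cooperation can be sustained

Work:
For Grim Trigger:
Cooperate forever: 9/(1-δ)
Defect then punished: 10 + 2·δ/(1-δ)
Need: 9/(1-δ) ≥ 10 + 2·δ/(1-δ)
Solving: δ ≥ (T-R)/(T-P) = (10-9)/(10-2) = 0.125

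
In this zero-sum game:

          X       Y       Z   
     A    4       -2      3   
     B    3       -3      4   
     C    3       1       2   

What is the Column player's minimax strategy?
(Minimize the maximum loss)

Column should play Y, value = 1

Work:
Column player minimizes Row's maximum payoff:
Column X: max payoff to Row = 4
Column Y: max payoff to Row = 1
Column Z: max payoff to Row = 4
Minimum is 1, achieved by column Y.
Minimax strategy: Y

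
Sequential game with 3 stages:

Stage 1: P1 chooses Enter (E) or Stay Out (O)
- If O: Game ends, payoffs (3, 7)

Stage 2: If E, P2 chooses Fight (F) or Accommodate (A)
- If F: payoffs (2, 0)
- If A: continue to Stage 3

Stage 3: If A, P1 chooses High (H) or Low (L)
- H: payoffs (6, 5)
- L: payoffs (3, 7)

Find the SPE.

SPE: (E, A, H); Outcome (6, 5)

Work:
Stage 3: P1 chooses H (6 vs 3)
Stage 2: P2: F->0, A->5 (anticipating H). Choose A
Stage 1: P1: O->3, E->6 (anticipating A, H). Choose E
SPE path: E -> A -> H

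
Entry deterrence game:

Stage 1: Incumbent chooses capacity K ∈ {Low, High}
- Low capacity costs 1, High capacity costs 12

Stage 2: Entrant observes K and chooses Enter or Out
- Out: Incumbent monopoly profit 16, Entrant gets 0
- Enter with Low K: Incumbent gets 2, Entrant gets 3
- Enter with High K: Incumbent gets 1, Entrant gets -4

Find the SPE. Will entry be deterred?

SPE: (High, Enter|Low, Out|High); Entry deterred. Incumbent net profit = 4

Work:
After Low K: Entrant enters (3 > 0)
After High K: Entrant stays out (-4 < 0)
Incumbent: Low → 2−1=1, High → 16−12=4
Incumbent chooses High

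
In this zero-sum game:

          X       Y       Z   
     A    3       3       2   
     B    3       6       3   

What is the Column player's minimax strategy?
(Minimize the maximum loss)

Column should play X or Z (all achieve the minimum), value = 3

Work:
Column player minimizes Row's maximum payoff:
Column X: max payoff to Row = 3
Column Y: max payoff to Row = 6
Column Z: max payoff to Row = 3
Minimum is 3, achieved by columns X, Z (tied).
Each of X or Z is a minimax strategy.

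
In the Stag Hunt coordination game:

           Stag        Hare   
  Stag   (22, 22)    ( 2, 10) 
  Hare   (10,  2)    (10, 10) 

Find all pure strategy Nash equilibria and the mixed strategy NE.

Pure NE: (Stag, Stag) and (Hare, Hare); Mixed NE: p = 0.4, q = 0.4

Work:
Check pure NE:
(Stag, Stag): (22, 22) - no unilateral deviation beneficial
(Hare, Hare): (10, 10) - no unilateral deviation beneficial
Mixed NE: P1 plays Stag with p = 0.4, P2 plays Stag with q = 0.4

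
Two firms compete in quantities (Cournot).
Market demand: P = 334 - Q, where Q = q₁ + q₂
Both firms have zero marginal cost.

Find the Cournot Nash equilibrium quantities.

q₁* = q₂* = 111.33; P* = 111.33

Work:
Profit: π_i = P·q_i = (a - q_i - q_j)·q_i
FOC: ∂π_i/∂q_i = a - 2q_i - q_j = 0
Reaction function: q_i = (334 - q_j)/2
Symmetry: q* = 334/3 = 111.33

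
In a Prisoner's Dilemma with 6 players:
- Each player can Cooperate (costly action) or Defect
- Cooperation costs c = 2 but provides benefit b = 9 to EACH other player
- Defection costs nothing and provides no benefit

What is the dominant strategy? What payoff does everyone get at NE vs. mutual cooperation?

Dominant: Defect; NE payoff = 0; Coop payoff = 43

Work:
Defect dominates (saves cost c = 2, benefit to others is external)
NE: All defect → everyone gets 0
If all cooperate: each receives (5)×9 - 2 = 43
Social dilemma: 43 > 0 but NE gives 0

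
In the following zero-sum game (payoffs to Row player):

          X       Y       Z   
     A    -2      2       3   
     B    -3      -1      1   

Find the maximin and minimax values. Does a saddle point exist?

Maximin = -2, Minimax = -2, Saddle: True

Work:
Row minimums: [-2, -3] → maximin = -2
Column maximums: [-2, 2, 3] → minimax = -2
Saddle point exists! Game value = -2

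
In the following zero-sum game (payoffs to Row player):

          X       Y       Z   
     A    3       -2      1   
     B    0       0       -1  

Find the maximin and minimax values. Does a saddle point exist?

Maximin = -1, Minimax = 0, Saddle: False

Work:
Row minimums: [-2, -1] → maximin = -1
Column maximums: [3, 0, 1] → minimax = 0
No saddle point (maximin ≠ minimax). Mixed strategy needed.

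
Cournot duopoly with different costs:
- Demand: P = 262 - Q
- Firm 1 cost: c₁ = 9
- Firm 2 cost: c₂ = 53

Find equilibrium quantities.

q₁* = 99.0, q₂* = 55.0

Work:
Reaction: q₁ = (262 - 9 - q₂)/2
Reaction: q₂ = (262 - 53 - q₁)/2
Solve simultaneously:
q₁* = (262 - 2×9 + 53)/3 = 99.0
q₂* = (262 - 2×53 + 9)/3 = 55.0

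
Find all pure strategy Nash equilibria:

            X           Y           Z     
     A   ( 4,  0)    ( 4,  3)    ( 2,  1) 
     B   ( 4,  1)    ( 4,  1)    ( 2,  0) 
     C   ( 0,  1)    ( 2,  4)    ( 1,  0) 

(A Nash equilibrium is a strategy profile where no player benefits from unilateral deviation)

Nash equilibrium: (A, Y), (B, X), (B, Y)

Work:
Best responses:
  P1 vs X: payoffs [4, 4, 0] → best response A/B (payoff 4)
  P1 vs Y: payoffs [4, 4, 2] → best response A/B (payoff 4)
  P1 vs Z: payoffs [2, 2, 1] → best response A/B (payoff 2)
  P2 vs A: payoffs [0, 3, 1] → best response Y (payoff 3)
  P2 vs B: payoffs [1, 1, 0] → best response X/Y (payoff 1)
  P2 vs C: payoffs [1, 4, 0] → best response Y (payoff 4)
Mutual best responses: (A,Y), (B,X), (B,Y) → Nash equilibria.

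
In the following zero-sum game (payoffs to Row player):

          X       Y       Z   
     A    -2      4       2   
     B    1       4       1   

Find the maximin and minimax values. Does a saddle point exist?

Maximin = 1, Minimax = 1, Saddle: True

Work:
Row minimums: [-2, 1] → maximin = 1
Column maximums: [1, 4, 2] → minimax = 1
Saddle point exists! Game value = 1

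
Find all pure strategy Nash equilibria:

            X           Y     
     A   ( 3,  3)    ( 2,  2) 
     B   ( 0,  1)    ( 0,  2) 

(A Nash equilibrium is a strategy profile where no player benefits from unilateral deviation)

Nash equilibrium: (A, X)

Work:
Best responses:
  P1 vs X: payoffs [3, 0] → best response A (payoff 3)
  P1 vs Y: payoffs [2, 0] → best response A (payoff 2)
  P2 vs A: payoffs [3, 2] → best response X (payoff 3)
  P2 vs B: payoffs [1, 2] → best response Y (payoff 2)
Mutual best responses: (A,X) → Nash equilibria.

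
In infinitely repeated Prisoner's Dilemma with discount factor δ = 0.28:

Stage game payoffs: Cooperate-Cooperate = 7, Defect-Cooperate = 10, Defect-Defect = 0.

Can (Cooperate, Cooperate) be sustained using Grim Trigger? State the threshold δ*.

δ* = 0.3; since δ = 0.28 < 0.3, cooperation cannot be sustained

Work:
For Grim Trigger:
Cooperate forever: 7/(1-δ)
Defect then punished: 10 + 0·δ/(1-δ)
Need: 7/(1-δ) ≥ 10 + 0·δ/(1-δ)
Solving: δ ≥ (T-R)/(T-P) = (10-7)/(10-0) = 0.3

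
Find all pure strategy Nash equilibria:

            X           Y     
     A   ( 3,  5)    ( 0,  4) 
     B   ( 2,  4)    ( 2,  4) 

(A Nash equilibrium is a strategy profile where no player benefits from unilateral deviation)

Nash equilibrium: (A, X), (B, Y)

Work:
Best responses:
  P1 vs X: payoffs [3, 2] → best response A (payoff 3)
  P1 vs Y: payoffs [0, 2] → best response B (payoff 2)
  P2 vs A: payoffs [5, 4] → best response X (payoff 5)
  P2 vs B: payoffs [4, 4] → best response X/Y (payoff 4)
Mutual best responses: (A,X), (B,Y) → Nash equilibria.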